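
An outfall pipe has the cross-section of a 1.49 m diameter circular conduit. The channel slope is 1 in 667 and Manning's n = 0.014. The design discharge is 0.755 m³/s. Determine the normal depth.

Manning's equation rearranged: A R^(2/3) = nQ / (1·√S) = 0.014 × 0.755 / (√0.001499) = 0.273.
Try y = 0.673 m: A R^(2/3) = 0.3785 — too large.
Try y = 0.562 m: A R^(2/3) = 0.273 — matches.

y_n = 0.562 m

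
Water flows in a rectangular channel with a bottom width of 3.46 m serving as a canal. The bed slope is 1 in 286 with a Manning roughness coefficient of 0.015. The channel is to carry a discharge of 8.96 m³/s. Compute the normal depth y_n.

Manning's equation rearranged: A R^(2/3) = nQ / (1·√S) = 0.015 × 8.96 / (√0.003497) = 2.273.
Trying y = 0.647 m: A R^(2/3) = 1.355 — low.
Trying y = 0.922 m: A R^(2/3) = 2.273 — close enough.

y_n = 0.922 m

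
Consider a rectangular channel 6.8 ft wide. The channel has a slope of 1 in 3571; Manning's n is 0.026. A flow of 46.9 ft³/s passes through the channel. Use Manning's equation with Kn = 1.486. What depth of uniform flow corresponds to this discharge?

Manning's equation rearranged: A R^(2/3) = nQ / (1.486·√S) = 0.026 × 46.9 / (1.486 × √0.00028) = 49.04.
At y = 5.13 ft: A R^(2/3) = 56.2 — high.
At y = 3.85 ft: A R^(2/3) = 38.82 — low.
At y = 4.61 ft: A R^(2/3) = 49.04 — matches.

y_n = 4.61 ft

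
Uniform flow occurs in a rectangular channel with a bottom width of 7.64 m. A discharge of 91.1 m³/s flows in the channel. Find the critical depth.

y_c = 2.44 m

For a rectangular channel, critical depth y_c = (q²/g)^(1/3) where q = Q/b = 91.1/7.64 = 11.92 m²/s.
So y_c = (11.92²/9.81)^(1/3) = 2.44 m.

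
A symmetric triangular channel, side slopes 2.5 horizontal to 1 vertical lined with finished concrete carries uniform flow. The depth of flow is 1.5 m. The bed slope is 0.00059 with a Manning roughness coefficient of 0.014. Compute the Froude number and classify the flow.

subcritical

For a triangular section with side slope z = 2.5: A = zy² = 2.5×1.5² = 5.625 m²; P = 2y√(1+z²) = 2×1.5×2.693 = 8.078 m.
Hydraulic radius R = A/P = 5.625/8.078 = 0.6964 m.
V = (1/n) R^(2/3) √S = (1/0.014) × 0.6964^(2/3) × √0.00059 = 1.363 m/s. Hydraulic depth D_h = A/T = 5.625/7.5 = 0.75 m.
Froude number Fr = V/√(g·D_h) = 1.363/√(9.81×0.75) = 0.503, which is less than 1, so the flow is subcritical.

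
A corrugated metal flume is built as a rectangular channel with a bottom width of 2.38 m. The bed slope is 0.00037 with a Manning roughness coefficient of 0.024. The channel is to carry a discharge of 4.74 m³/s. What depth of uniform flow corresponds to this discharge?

y_n = 2.8 m

Manning's equation rearranged: A R^(2/3) = nQ / (1·√S) = 0.024 × 4.74 / (√0.00037) = 5.914.
At y = 3.25 m: A R^(2/3) = 7.055 — too large.
At y = 2.48 m: A R^(2/3) = 5.104 — too small.
At y = 2.8 m: A R^(2/3) = 5.91 — close enough.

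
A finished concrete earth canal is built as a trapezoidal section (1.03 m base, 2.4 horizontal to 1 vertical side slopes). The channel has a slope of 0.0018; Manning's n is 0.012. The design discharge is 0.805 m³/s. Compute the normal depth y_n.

Manning's equation rearranged: A R^(2/3) = nQ / (1·√S) = 0.012 × 0.805 / (√0.0018) = 0.2277.
Try y = 0.386 m: A R^(2/3) = 0.2986 — over.
Try y = 0.23 m: A R^(2/3) = 0.1088 — short.
Try y = 0.337 m: A R^(2/3) = 0.2277 — ≈ 0.2277.

y_n = 0.337 m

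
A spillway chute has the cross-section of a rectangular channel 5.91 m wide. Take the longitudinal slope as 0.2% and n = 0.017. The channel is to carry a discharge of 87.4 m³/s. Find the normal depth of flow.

Manning's equation rearranged: A R^(2/3) = nQ / (1·√S) = 0.017 × 87.4 / (√0.002) = 33.22.
Trying y = 3.37 m: A R^(2/3) = 26.95 — too small.
Trying y = 3.96 m: A R^(2/3) = 33.23 — matches.

y_n = 3.96 m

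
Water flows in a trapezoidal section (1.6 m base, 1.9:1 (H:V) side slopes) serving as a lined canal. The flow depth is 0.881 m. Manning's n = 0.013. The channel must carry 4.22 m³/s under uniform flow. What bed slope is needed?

S = 0.000831

With bottom width b = 1.6 m and side slope z = 1.9: A = (b + zy)y = (1.6 + 1.9×0.881)×0.881 = 2.884 m²; P = b + 2y√(1+z²) = 1.6 + 2×0.881×2.147 = 5.383 m.
Hydraulic radius R = A/P = 2.884/5.383 = 0.5358 m.
From Manning's equation, S = [nQ / (1 A R^(2/3))]² = [0.013 × 4.22 / (1 × 2.884 × 0.5358^(2/3))]² = 0.000831.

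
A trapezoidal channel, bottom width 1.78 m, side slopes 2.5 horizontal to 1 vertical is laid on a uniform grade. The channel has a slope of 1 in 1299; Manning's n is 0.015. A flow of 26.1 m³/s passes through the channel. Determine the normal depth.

Manning's equation rearranged: A R^(2/3) = nQ / (1·√S) = 0.015 × 26.1 / (√0.0007698) = 14.11.
Trying y = 1.71 m: A R^(2/3) = 9.951 — short.
Trying y = 2.22 m: A R^(2/3) = 18.22 — over.
Trying y = 1.99 m: A R^(2/3) = 14.11 — close enough.

y_n = 1.99 m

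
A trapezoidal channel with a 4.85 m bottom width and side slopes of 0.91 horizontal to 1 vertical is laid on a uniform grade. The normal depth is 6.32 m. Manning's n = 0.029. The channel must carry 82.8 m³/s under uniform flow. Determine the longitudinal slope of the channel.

S = 0.00029

With bottom width b = 4.85 m and side slope z = 0.91: A = (b + zy)y = (4.85 + 0.91×6.32)×6.32 = 67 m²; P = b + 2y√(1+z²) = 4.85 + 2×6.32×1.352 = 21.94 m.
Hydraulic radius R = A/P = 67/21.94 = 3.054 m.
From Manning's equation, S = [nQ / (1 A R^(2/3))]² = [0.029 × 82.8 / (1 × 67 × 3.054^(2/3))]² = 0.00029.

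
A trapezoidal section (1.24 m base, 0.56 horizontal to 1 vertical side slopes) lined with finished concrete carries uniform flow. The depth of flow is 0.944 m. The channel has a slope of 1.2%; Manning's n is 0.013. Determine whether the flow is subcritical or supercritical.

supercritical

With bottom width b = 1.24 m and side slope z = 0.56: A = (b + zy)y = (1.24 + 0.56×0.944)×0.944 = 1.67 m²; P = b + 2y√(1+z²) = 1.24 + 2×0.944×1.146 = 3.404 m.
Hydraulic radius R = A/P = 1.67/3.404 = 0.4905 m.
V = (1/n) R^(2/3) √S = (1/0.013) × 0.4905^(2/3) × √0.012 = 5.241 m/s. Hydraulic depth D_h = A/T = 1.67/2.297 = 0.7268 m.
Froude number Fr = V/√(g·D_h) = 5.241/√(9.81×0.7268) = 1.96, which is greater than 1, so the flow is supercritical.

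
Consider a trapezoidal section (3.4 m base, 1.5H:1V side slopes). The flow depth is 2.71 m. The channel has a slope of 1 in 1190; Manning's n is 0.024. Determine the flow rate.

Q = 32.5 m³/s

With bottom width b = 3.4 m and side slope z = 1.5: A = (b + zy)y = (3.4 + 1.5×2.71)×2.71 = 20.23 m²; P = b + 2y√(1+z²) = 3.4 + 2×2.71×1.803 = 13.17 m.
Hydraulic radius R = A/P = 20.23/13.17 = 1.536 m.
Manning's equation: Q = (1/n) A R^(2/3) S^(1/2) = (1/0.024) × 20.23 × 1.536^(2/3) × 0.0008403^(1/2) = 32.5 m³/s.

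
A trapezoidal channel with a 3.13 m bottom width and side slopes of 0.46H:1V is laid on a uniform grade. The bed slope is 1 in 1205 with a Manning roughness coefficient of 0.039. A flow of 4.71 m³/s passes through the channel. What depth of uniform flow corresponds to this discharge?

Manning's equation rearranged: A R^(2/3) = nQ / (1·√S) = 0.039 × 4.71 / (√0.0008299) = 6.376.
Try y = 1.95 m: A R^(2/3) = 8.153 — over.
Try y = 1.68 m: A R^(2/3) = 6.382 — matches.

y_n = 1.68 m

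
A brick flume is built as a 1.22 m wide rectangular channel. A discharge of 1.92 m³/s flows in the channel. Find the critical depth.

y_c = 0.632 m

For a rectangular channel, critical depth y_c = (q²/g)^(1/3) where q = Q/b = 1.92/1.22 = 1.574 m²/s.
So y_c = (1.574²/9.81)^(1/3) = 0.632 m.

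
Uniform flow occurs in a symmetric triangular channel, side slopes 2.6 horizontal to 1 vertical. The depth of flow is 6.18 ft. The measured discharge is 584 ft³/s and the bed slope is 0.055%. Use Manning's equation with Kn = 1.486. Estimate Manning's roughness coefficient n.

For a triangular section with side slope z = 2.6: A = zy² = 2.6×6.18² = 99.3 ft²; P = 2y√(1+z²) = 2×6.18×2.786 = 34.43 ft.
Hydraulic radius R = A/P = 99.3/34.43 = 2.884 ft.
Rearranging Manning's equation: n = (1.486/Q) A R^(2/3) S^(1/2) = (1.486/584) × 99.3 × 2.884^(2/3) × √0.00055 = 0.012.

n = 0.012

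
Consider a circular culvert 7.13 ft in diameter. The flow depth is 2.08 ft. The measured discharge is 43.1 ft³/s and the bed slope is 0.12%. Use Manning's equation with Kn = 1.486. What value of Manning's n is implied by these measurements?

For a circular section of diameter D = 7.13 ft at depth y = 2.08 ft, the central angle is θ = 2 arccos(1 − 2y/D) = 2.282 rad. Then A = (D²/8)(θ − sin θ) = 9.69 ft² and P = Dθ/2 = 8.136 ft.
Hydraulic radius R = A/P = 9.69/8.136 = 1.191 ft.
Rearranging Manning's equation: n = (1.486/Q) A R^(2/3) S^(1/2) = (1.486/43.1) × 9.69 × 1.191^(2/3) × √0.0012 = 0.013.

n = 0.013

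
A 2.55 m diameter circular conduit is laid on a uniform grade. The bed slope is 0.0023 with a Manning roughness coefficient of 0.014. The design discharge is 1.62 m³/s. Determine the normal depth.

Manning's equation rearranged: A R^(2/3) = nQ / (1·√S) = 0.014 × 1.62 / (√0.0023) = 0.4729.
Trying y = 0.685 m: A R^(2/3) = 0.5972 — high.
Trying y = 0.547 m: A R^(2/3) = 0.3816 — low.
Trying y = 0.609 m: A R^(2/3) = 0.4732 — matches.

y_n = 0.609 m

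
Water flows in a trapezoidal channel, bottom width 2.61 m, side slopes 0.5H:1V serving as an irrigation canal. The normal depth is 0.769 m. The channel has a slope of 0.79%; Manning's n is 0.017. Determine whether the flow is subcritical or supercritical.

supercritical

With bottom width b = 2.61 m and side slope z = 0.5: A = (b + zy)y = (2.61 + 0.5×0.769)×0.769 = 2.303 m²; P = b + 2y√(1+z²) = 2.61 + 2×0.769×1.118 = 4.33 m.
Hydraulic radius R = A/P = 2.303/4.33 = 0.5319 m.
V = (1/n) R^(2/3) √S = (1/0.017) × 0.5319^(2/3) × √0.0079 = 3.432 m/s. Hydraulic depth D_h = A/T = 2.303/3.379 = 0.6815 m.
Froude number Fr = V/√(g·D_h) = 3.432/√(9.81×0.6815) = 1.33, which is greater than 1, so the flow is supercritical.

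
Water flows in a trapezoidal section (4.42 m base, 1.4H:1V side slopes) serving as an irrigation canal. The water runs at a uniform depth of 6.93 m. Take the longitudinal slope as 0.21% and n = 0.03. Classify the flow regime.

With bottom width b = 4.42 m and side slope z = 1.4: A = (b + zy)y = (4.42 + 1.4×6.93)×6.93 = 97.87 m²; P = b + 2y√(1+z²) = 4.42 + 2×6.93×1.72 = 28.27 m.
Hydraulic radius R = A/P = 97.87/28.27 = 3.462 m.
V = (1/n) R^(2/3) √S = (1/0.03) × 3.462^(2/3) × √0.0021 = 3.496 m/s. Hydraulic depth D_h = A/T = 97.87/23.82 = 4.108 m.
Froude number Fr = V/√(g·D_h) = 3.496/√(9.81×4.108) = 0.551, which is less than 1, so the flow is subcritical.

subcritical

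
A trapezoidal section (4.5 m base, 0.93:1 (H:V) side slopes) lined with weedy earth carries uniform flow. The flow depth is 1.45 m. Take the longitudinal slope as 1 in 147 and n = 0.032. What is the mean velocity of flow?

With bottom width b = 4.5 m and side slope z = 0.93: A = (b + zy)y = (4.5 + 0.93×1.45)×1.45 = 8.48 m²; P = b + 2y√(1+z²) = 4.5 + 2×1.45×1.366 = 8.46 m.
Hydraulic radius R = A/P = 8.48/8.46 = 1.002 m.
From Manning's equation, V = (1/n) R^(2/3) S^(1/2) = (1/0.032) × 1.002^(2/3) × 0.006803^(1/2) = 2.58 m/s.

V = 2.58 m/s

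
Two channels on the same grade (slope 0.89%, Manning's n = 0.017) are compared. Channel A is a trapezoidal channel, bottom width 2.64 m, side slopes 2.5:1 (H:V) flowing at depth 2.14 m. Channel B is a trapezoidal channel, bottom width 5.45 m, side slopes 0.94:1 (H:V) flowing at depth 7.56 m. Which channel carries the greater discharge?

Channel A: With bottom width b = 2.64 m and side slope z = 2.5: A = (b + zy)y = (2.64 + 2.5×2.14)×2.14 = 17.1 m²; P = b + 2y√(1+z²) = 2.64 + 2×2.14×2.693 = 14.16 m. Hydraulic radius R = A/P = 17.1/14.16 = 1.207 m. Q_A = (1/0.017)·17.1·1.207^(2/3)·√0.0089 = 107.6 m³/s.
Channel B: With bottom width b = 5.45 m and side slope z = 0.94: A = (b + zy)y = (5.45 + 0.94×7.56)×7.56 = 94.93 m²; P = b + 2y√(1+z²) = 5.45 + 2×7.56×1.372 = 26.2 m. Hydraulic radius R = A/P = 94.93/26.2 = 3.623 m. Q_B = (1/0.017)·94.93·3.623^(2/3)·√0.0089 = 1243 m³/s.
Q_A = 107.6 m³/s vs Q_B = 1243 m³/s, so channel B carries more.

channel B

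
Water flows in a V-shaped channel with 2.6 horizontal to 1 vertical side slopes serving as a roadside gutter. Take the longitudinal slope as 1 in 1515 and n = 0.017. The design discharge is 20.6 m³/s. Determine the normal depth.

Manning's equation rearranged: A R^(2/3) = nQ / (1·√S) = 0.017 × 20.6 / (√0.0006601) = 13.63.
Trying y = 1.59 m: A R^(2/3) = 5.387 — low.
Trying y = 2.44 m: A R^(2/3) = 16.88 — high.
Trying y = 2.25 m: A R^(2/3) = 13.6 — matches.

y_n = 2.25 m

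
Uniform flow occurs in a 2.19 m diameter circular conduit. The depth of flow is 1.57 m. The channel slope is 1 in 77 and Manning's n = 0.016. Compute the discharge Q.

Q = 15.5 m³/s

For a circular section of diameter D = 2.19 m at depth y = 1.57 m, the central angle is θ = 2 arccos(1 − 2y/D) = 4.039 rad. Then A = (D²/8)(θ − sin θ) = 2.89 m² and P = Dθ/2 = 4.423 m.
Hydraulic radius R = A/P = 2.89/4.423 = 0.6535 m.
Manning's equation: Q = (1/n) A R^(2/3) S^(1/2) = (1/0.016) × 2.89 × 0.6535^(2/3) × 0.01299^(1/2) = 15.5 m³/s.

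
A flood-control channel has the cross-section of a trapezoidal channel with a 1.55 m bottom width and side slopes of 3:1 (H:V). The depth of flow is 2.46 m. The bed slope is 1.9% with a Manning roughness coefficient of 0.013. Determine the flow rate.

With bottom width b = 1.55 m and side slope z = 3: A = (b + zy)y = (1.55 + 3×2.46)×2.46 = 21.97 m²; P = b + 2y√(1+z²) = 1.55 + 2×2.46×3.162 = 17.11 m.
Hydraulic radius R = A/P = 21.97/17.11 = 1.284 m.
Manning's equation: Q = (1/n) A R^(2/3) S^(1/2) = (1/0.013) × 21.97 × 1.284^(2/3) × 0.019^(1/2) = 275 m³/s.

Q = 275 m³/s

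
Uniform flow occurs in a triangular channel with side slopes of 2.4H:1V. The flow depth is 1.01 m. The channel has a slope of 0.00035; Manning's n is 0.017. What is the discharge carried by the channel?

For a triangular section with side slope z = 2.4: A = zy² = 2.4×1.01² = 2.448 m²; P = 2y√(1+z²) = 2×1.01×2.6 = 5.252 m.
Hydraulic radius R = A/P = 2.448/5.252 = 0.4662 m.
Manning's equation: Q = (1/n) A R^(2/3) S^(1/2) = (1/0.017) × 2.448 × 0.4662^(2/3) × 0.00035^(1/2) = 1.62 m³/s.

Q = 1.62 m³/s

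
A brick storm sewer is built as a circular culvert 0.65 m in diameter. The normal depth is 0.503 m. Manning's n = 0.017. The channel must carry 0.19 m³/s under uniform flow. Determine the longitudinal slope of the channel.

S = 0.0012

For a circular section of diameter D = 0.65 m at depth y = 0.503 m, the central angle is θ = 2 arccos(1 − 2y/D) = 4.301 rad. Then A = (D²/8)(θ − sin θ) = 0.2755 m² and P = Dθ/2 = 1.398 m.
Hydraulic radius R = A/P = 0.2755/1.398 = 0.1971 m.
From Manning's equation, S = [nQ / (1 A R^(2/3))]² = [0.017 × 0.19 / (1 × 0.2755 × 0.1971^(2/3))]² = 0.0012.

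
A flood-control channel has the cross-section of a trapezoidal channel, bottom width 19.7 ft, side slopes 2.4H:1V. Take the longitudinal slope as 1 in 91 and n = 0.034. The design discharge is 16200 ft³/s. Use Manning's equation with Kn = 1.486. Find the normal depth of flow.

Manning's equation rearranged: A R^(2/3) = nQ / (1.486·√S) = 0.034 × 16200 / (1.486 × √0.01099) = 3536.
At y = 11.3 ft: A R^(2/3) = 1888 — too small.
At y = 18.5 ft: A R^(2/3) = 5589 — too large.
At y = 15.1 ft: A R^(2/3) = 3546 — close enough.

y_n = 15.1 ft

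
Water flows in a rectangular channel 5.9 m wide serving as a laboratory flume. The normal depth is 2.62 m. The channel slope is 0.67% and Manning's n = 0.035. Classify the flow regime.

subcritical

Flow area A = b·y = 5.9 × 2.62 = 15.46 m². Wetted perimeter P = b + 2y = 5.9 + 2×2.62 = 11.14 m.
Hydraulic radius R = A/P = 15.46/11.14 = 1.388 m.
V = (1/n) R^(2/3) √S = (1/0.035) × 1.388^(2/3) × √0.0067 = 2.909 m/s. Hydraulic depth D_h = A/T = 15.46/5.9 = 2.62 m.
Froude number Fr = V/√(g·D_h) = 2.909/√(9.81×2.62) = 0.574, which is less than 1, so the flow is subcritical.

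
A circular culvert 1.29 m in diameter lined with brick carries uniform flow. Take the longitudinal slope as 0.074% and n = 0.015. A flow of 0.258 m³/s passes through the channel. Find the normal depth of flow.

y_n = 0.422 m

Manning's equation rearranged: A R^(2/3) = nQ / (1·√S) = 0.015 × 0.258 / (√0.00074) = 0.1423.
Trying y = 0.493 m: A R^(2/3) = 0.1905 — over.
Trying y = 0.422 m: A R^(2/3) = 0.1422 — close enough.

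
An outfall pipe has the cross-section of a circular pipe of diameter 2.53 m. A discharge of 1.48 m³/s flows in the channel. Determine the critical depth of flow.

At critical depth, Q² T / (g A³) = 1, i.e. A³/T = Q²/g = 1.48²/9.81 = 0.2233.
At y = 0.6 m: A³/T = 0.3527 — high.
At y = 0.534 m: A³/T = 0.2237 — close enough.

y_c = 0.534 m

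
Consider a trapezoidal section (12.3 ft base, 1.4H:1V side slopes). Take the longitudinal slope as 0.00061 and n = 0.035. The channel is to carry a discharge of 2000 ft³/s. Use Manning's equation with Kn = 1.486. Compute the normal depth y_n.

Manning's equation rearranged: A R^(2/3) = nQ / (1.486·√S) = 0.035 × 2000 / (1.486 × √0.00061) = 1907.
Try y = 11.2 ft: A R^(2/3) = 1054 — short.
Try y = 17.6 ft: A R^(2/3) = 2797 — over.
Try y = 14.8 ft: A R^(2/3) = 1910 — matches.

y_n = 14.8 ft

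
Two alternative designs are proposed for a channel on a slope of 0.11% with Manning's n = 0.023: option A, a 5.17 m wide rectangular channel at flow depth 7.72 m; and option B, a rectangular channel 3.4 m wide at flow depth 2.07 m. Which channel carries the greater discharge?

channel A

Channel A: Flow area A = b·y = 5.17 × 7.72 = 39.91 m². Wetted perimeter P = b + 2y = 5.17 + 2×7.72 = 20.61 m. Hydraulic radius R = A/P = 39.91/20.61 = 1.937 m. Q_A = (1/0.023)·39.91·1.937^(2/3)·√0.0011 = 89.42 m³/s.
Channel B: Flow area A = b·y = 3.4 × 2.07 = 7.038 m². Wetted perimeter P = b + 2y = 3.4 + 2×2.07 = 7.54 m. Hydraulic radius R = A/P = 7.038/7.54 = 0.9334 m. Q_B = (1/0.023)·7.038·0.9334^(2/3)·√0.0011 = 9.693 m³/s.
Q_A = 89.42 m³/s vs Q_B = 9.693 m³/s, so channel A carries more.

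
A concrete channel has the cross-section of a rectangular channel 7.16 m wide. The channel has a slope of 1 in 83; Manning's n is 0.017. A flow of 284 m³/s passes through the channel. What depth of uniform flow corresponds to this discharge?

y_n = 4.02 m

Manning's equation rearranged: A R^(2/3) = nQ / (1·√S) = 0.017 × 284 / (√0.01205) = 43.99.
Trying y = 4.54 m: A R^(2/3) = 51.63 — high.
Trying y = 3.11 m: A R^(2/3) = 31.27 — low.
Trying y = 4.02 m: A R^(2/3) = 44.06 — ≈ 43.99.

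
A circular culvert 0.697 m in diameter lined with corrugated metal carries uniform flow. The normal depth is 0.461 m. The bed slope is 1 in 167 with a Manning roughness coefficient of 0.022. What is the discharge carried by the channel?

Q = 0.325 m³/s

For a circular section of diameter D = 0.697 m at depth y = 0.461 m, the central angle is θ = 2 arccos(1 − 2y/D) = 3.799 rad. Then A = (D²/8)(θ − sin θ) = 0.2678 m² and P = Dθ/2 = 1.324 m.
Hydraulic radius R = A/P = 0.2678/1.324 = 0.2023 m.
Manning's equation: Q = (1/n) A R^(2/3) S^(1/2) = (1/0.022) × 0.2678 × 0.2023^(2/3) × 0.005988^(1/2) = 0.325 m³/s.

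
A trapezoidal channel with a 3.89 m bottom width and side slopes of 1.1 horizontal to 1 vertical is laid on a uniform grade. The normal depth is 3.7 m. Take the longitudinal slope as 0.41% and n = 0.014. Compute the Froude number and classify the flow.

supercritical

With bottom width b = 3.89 m and side slope z = 1.1: A = (b + zy)y = (3.89 + 1.1×3.7)×3.7 = 29.45 m²; P = b + 2y√(1+z²) = 3.89 + 2×3.7×1.487 = 14.89 m.
Hydraulic radius R = A/P = 29.45/14.89 = 1.978 m.
V = (1/n) R^(2/3) √S = (1/0.014) × 1.978^(2/3) × √0.0041 = 7.207 m/s. Hydraulic depth D_h = A/T = 29.45/12.03 = 2.448 m.
Froude number Fr = V/√(g·D_h) = 7.207/√(9.81×2.448) = 1.47, which is greater than 1, so the flow is supercritical.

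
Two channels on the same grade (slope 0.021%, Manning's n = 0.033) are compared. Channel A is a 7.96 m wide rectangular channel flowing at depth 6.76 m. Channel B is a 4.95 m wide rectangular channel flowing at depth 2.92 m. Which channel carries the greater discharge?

Channel A: Flow area A = b·y = 7.96 × 6.76 = 53.81 m². Wetted perimeter P = b + 2y = 7.96 + 2×6.76 = 21.48 m. Hydraulic radius R = A/P = 53.81/21.48 = 2.505 m. Q_A = (1/0.033)·53.81·2.505^(2/3)·√0.00021 = 43.59 m³/s.
Channel B: Flow area A = b·y = 4.95 × 2.92 = 14.45 m². Wetted perimeter P = b + 2y = 4.95 + 2×2.92 = 10.79 m. Hydraulic radius R = A/P = 14.45/10.79 = 1.34 m. Q_B = (1/0.033)·14.45·1.34^(2/3)·√0.00021 = 7.713 m³/s.
Q_A = 43.59 m³/s vs Q_B = 7.713 m³/s, so channel A carries more.

channel A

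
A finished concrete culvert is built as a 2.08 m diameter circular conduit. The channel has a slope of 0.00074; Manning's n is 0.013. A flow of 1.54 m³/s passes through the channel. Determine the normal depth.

y_n = 0.829 m

Manning's equation rearranged: A R^(2/3) = nQ / (1·√S) = 0.013 × 1.54 / (√0.00074) = 0.7359.
At y = 0.925 m: A R^(2/3) = 0.8963 — high.
At y = 0.724 m: A R^(2/3) = 0.5718 — low.
At y = 0.829 m: A R^(2/3) = 0.7356 — matches.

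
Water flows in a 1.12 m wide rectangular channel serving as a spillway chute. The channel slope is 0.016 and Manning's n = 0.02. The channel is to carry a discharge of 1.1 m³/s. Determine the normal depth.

y_n = 0.407 m

Manning's equation rearranged: A R^(2/3) = nQ / (1·√S) = 0.02 × 1.1 / (√0.016) = 0.1739.
Try y = 0.509 m: A R^(2/3) = 0.2362 — too large.
Try y = 0.407 m: A R^(2/3) = 0.1739 — matches.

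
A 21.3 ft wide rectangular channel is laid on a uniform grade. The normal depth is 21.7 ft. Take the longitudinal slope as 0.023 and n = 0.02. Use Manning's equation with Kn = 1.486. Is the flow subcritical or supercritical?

Flow area A = b·y = 21.3 × 21.7 = 462.2 ft². Wetted perimeter P = b + 2y = 21.3 + 2×21.7 = 64.7 ft.
Hydraulic radius R = A/P = 462.2/64.7 = 7.144 ft.
V = (1.486/n) R^(2/3) √S = (1.486/0.02) × 7.144^(2/3) × √0.023 = 41.8 ft/s. Hydraulic depth D_h = A/T = 462.2/21.3 = 21.7 ft.
Froude number Fr = V/√(g·D_h) = 41.8/√(32.2×21.7) = 1.58, which is greater than 1, so the flow is supercritical.

supercritical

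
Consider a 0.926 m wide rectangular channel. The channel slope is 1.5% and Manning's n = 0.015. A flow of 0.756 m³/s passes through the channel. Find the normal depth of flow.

Manning's equation rearranged: A R^(2/3) = nQ / (1·√S) = 0.015 × 0.756 / (√0.015) = 0.09259.
Try y = 0.343 m: A R^(2/3) = 0.1075 — over.
Try y = 0.243 m: A R^(2/3) = 0.06614 — short.
Try y = 0.308 m: A R^(2/3) = 0.09259 — ≈ 0.09259.

y_n = 0.308 m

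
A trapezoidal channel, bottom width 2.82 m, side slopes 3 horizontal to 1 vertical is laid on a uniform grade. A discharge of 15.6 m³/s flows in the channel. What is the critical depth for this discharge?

At critical depth, Q² T / (g A³) = 1, i.e. A³/T = Q²/g = 15.6²/9.81 = 24.81.
Try y = 0.823 m: A³/T = 10.63 — low.
Try y = 1.22 m: A³/T = 48.73 — high.
Try y = 1.03 m: A³/T = 25.06 — matches.

y_c = 1.03 m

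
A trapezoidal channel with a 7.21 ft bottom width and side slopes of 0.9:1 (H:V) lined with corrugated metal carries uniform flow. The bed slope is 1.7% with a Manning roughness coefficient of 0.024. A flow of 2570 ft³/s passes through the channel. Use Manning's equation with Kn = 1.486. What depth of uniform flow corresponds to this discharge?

y_n = 8.37 ft

Manning's equation rearranged: A R^(2/3) = nQ / (1.486·√S) = 0.024 × 2570 / (1.486 × √0.017) = 318.3.
At y = 6.12 ft: A R^(2/3) = 172.1 — low.
At y = 8.37 ft: A R^(2/3) = 318.7 — matches.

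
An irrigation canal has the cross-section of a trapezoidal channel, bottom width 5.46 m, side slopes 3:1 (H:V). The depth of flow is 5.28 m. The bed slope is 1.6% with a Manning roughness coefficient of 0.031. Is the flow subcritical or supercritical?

With bottom width b = 5.46 m and side slope z = 3: A = (b + zy)y = (5.46 + 3×5.28)×5.28 = 112.5 m²; P = b + 2y√(1+z²) = 5.46 + 2×5.28×3.162 = 38.85 m.
Hydraulic radius R = A/P = 112.5/38.85 = 2.895 m.
V = (1/n) R^(2/3) √S = (1/0.031) × 2.895^(2/3) × √0.016 = 8.287 m/s. Hydraulic depth D_h = A/T = 112.5/37.14 = 3.028 m.
Froude number Fr = V/√(g·D_h) = 8.287/√(9.81×3.028) = 1.52, which is greater than 1, so the flow is supercritical.

supercritical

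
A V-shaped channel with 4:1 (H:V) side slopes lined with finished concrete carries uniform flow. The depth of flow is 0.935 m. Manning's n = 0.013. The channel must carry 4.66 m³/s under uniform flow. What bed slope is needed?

For a triangular section with side slope z = 4: A = zy² = 4×0.935² = 3.497 m²; P = 2y√(1+z²) = 2×0.935×4.123 = 7.71 m.
Hydraulic radius R = A/P = 3.497/7.71 = 0.4535 m.
From Manning's equation, S = [nQ / (1 A R^(2/3))]² = [0.013 × 4.66 / (1 × 3.497 × 0.4535^(2/3))]² = 0.000861.

S = 0.000861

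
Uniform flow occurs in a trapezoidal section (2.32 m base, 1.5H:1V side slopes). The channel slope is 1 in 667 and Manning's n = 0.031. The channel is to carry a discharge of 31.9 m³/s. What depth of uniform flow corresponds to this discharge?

Manning's equation rearranged: A R^(2/3) = nQ / (1·√S) = 0.031 × 31.9 / (√0.001499) = 25.54.
Trying y = 2.27 m: A R^(2/3) = 14.98 — short.
Trying y = 2.9 m: A R^(2/3) = 25.5 — close enough.

y_n = 2.9 m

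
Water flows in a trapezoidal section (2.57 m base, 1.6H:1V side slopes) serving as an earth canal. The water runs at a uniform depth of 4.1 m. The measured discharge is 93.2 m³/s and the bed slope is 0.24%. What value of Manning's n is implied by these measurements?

With bottom width b = 2.57 m and side slope z = 1.6: A = (b + zy)y = (2.57 + 1.6×4.1)×4.1 = 37.43 m²; P = b + 2y√(1+z²) = 2.57 + 2×4.1×1.887 = 18.04 m.
Hydraulic radius R = A/P = 37.43/18.04 = 2.075 m.
Rearranging Manning's equation: n = (1/Q) A R^(2/3) S^(1/2) = (1/93.2) × 37.43 × 2.075^(2/3) × √0.0024 = 0.032.

n = 0.032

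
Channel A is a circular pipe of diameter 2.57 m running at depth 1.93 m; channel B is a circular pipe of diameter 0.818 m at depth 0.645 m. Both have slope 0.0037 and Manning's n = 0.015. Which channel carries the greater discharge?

channel A

Channel A: For a circular section of diameter D = 2.57 m at depth y = 1.93 m, the central angle is θ = 2 arccos(1 − 2y/D) = 4.193 rad. Then A = (D²/8)(θ − sin θ) = 4.179 m² and P = Dθ/2 = 5.388 m. Hydraulic radius R = A/P = 4.179/5.388 = 0.7755 m. Q_A = (1/0.015)·4.179·0.7755^(2/3)·√0.0037 = 14.3 m³/s.
Channel B: For a circular section of diameter D = 0.818 m at depth y = 0.645 m, the central angle is θ = 2 arccos(1 − 2y/D) = 4.372 rad. Then A = (D²/8)(θ − sin θ) = 0.4445 m² and P = Dθ/2 = 1.788 m. Hydraulic radius R = A/P = 0.4445/1.788 = 0.2486 m. Q_B = (1/0.015)·0.4445·0.2486^(2/3)·√0.0037 = 0.7126 m³/s.
Q_A = 14.3 m³/s vs Q_B = 0.7126 m³/s, so channel A carries more.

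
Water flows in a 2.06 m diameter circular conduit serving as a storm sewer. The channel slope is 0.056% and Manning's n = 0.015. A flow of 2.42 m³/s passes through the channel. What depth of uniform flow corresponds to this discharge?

y_n = 1.29 m

Manning's equation rearranged: A R^(2/3) = nQ / (1·√S) = 0.015 × 2.42 / (√0.00056) = 1.534.
Trying y = 0.932 m: A R^(2/3) = 0.9005 — low.
Trying y = 1.62 m: A R^(2/3) = 2.057 — high.
Trying y = 1.29 m: A R^(2/3) = 1.534 — close enough.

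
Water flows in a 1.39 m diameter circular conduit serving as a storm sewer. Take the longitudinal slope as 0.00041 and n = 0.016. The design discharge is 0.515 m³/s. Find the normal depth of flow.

y_n = 0.73 m

Manning's equation rearranged: A R^(2/3) = nQ / (1·√S) = 0.016 × 0.515 / (√0.00041) = 0.4069.
Trying y = 0.638 m: A R^(2/3) = 0.3235 — low.
Trying y = 0.816 m: A R^(2/3) = 0.4872 — high.
Trying y = 0.73 m: A R^(2/3) = 0.4073 — close enough.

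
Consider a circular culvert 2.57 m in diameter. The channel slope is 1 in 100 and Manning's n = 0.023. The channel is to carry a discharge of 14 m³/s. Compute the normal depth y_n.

y_n = 1.79 m

Manning's equation rearranged: A R^(2/3) = nQ / (1·√S) = 0.023 × 14 / (√0.01) = 3.22.
At y = 1.61 m: A R^(2/3) = 2.769 — short.
At y = 1.97 m: A R^(2/3) = 3.61 — over.
At y = 1.79 m: A R^(2/3) = 3.213 — close enough.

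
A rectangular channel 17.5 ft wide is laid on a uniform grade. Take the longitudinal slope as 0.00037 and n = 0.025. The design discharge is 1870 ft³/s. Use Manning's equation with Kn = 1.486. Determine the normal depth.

Manning's equation rearranged: A R^(2/3) = nQ / (1.486·√S) = 0.025 × 1870 / (1.486 × √0.00037) = 1636.
Trying y = 33.6 ft: A R^(2/3) = 2140 — high.
Trying y = 26.6 ft: A R^(2/3) = 1635 — close enough.

y_n = 26.6 ft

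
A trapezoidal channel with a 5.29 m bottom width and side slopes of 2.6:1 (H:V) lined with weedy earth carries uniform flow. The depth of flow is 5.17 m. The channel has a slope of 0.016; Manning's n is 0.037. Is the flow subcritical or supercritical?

supercritical

With bottom width b = 5.29 m and side slope z = 2.6: A = (b + zy)y = (5.29 + 2.6×5.17)×5.17 = 96.84 m²; P = b + 2y√(1+z²) = 5.29 + 2×5.17×2.786 = 34.09 m.
Hydraulic radius R = A/P = 96.84/34.09 = 2.841 m.
V = (1/n) R^(2/3) √S = (1/0.037) × 2.841^(2/3) × √0.016 = 6.857 m/s. Hydraulic depth D_h = A/T = 96.84/32.17 = 3.01 m.
Froude number Fr = V/√(g·D_h) = 6.857/√(9.81×3.01) = 1.26, which is greater than 1, so the flow is supercritical.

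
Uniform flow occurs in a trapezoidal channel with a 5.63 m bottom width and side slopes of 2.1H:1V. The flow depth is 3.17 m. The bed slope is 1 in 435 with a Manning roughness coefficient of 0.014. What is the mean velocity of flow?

With bottom width b = 5.63 m and side slope z = 2.1: A = (b + zy)y = (5.63 + 2.1×3.17)×3.17 = 38.95 m²; P = b + 2y√(1+z²) = 5.63 + 2×3.17×2.326 = 20.38 m.
Hydraulic radius R = A/P = 38.95/20.38 = 1.912 m.
From Manning's equation, V = (1/n) R^(2/3) S^(1/2) = (1/0.014) × 1.912^(2/3) × 0.002299^(1/2) = 5.27 m/s.

V = 5.27 m/s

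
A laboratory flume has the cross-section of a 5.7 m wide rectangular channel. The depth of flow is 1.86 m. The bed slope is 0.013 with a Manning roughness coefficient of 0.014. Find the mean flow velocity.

Flow area A = b·y = 5.7 × 1.86 = 10.6 m². Wetted perimeter P = b + 2y = 5.7 + 2×1.86 = 9.42 m.
Hydraulic radius R = A/P = 10.6/9.42 = 1.125 m.
From Manning's equation, V = (1/n) R^(2/3) S^(1/2) = (1/0.014) × 1.125^(2/3) × 0.013^(1/2) = 8.81 m/s.

V = 8.81 m/s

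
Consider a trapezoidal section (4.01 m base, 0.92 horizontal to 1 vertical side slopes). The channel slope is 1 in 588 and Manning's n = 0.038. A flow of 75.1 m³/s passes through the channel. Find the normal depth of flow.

Manning's equation rearranged: A R^(2/3) = nQ / (1·√S) = 0.038 × 75.1 / (√0.001701) = 69.2.
Try y = 5.26 m: A R^(2/3) = 86.72 — over.
Try y = 4.71 m: A R^(2/3) = 69.22 — matches.

y_n = 4.71 m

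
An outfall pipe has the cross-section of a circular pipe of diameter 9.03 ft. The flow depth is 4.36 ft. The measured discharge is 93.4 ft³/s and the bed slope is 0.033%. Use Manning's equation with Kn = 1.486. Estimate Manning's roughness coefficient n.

n = 0.015

For a circular section of diameter D = 9.03 ft at depth y = 4.36 ft, the central angle is θ = 2 arccos(1 − 2y/D) = 3.073 rad. Then A = (D²/8)(θ − sin θ) = 30.62 ft² and P = Dθ/2 = 13.87 ft.
Hydraulic radius R = A/P = 30.62/13.87 = 2.207 ft.
Rearranging Manning's equation: n = (1.486/Q) A R^(2/3) S^(1/2) = (1.486/93.4) × 30.62 × 2.207^(2/3) × √0.00033 = 0.015.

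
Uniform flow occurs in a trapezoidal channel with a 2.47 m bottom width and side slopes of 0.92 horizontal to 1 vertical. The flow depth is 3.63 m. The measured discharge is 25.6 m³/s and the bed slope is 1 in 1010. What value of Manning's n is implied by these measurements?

n = 0.0371

With bottom width b = 2.47 m and side slope z = 0.92: A = (b + zy)y = (2.47 + 0.92×3.63)×3.63 = 21.09 m²; P = b + 2y√(1+z²) = 2.47 + 2×3.63×1.359 = 12.34 m.
Hydraulic radius R = A/P = 21.09/12.34 = 1.71 m.
Rearranging Manning's equation: n = (1/Q) A R^(2/3) S^(1/2) = (1/25.6) × 21.09 × 1.71^(2/3) × √0.0009901 = 0.0371.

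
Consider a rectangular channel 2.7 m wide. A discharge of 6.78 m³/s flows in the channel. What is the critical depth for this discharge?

y_c = 0.863 m

For a rectangular channel, critical depth y_c = (q²/g)^(1/3) where q = Q/b = 6.78/2.7 = 2.511 m²/s.
So y_c = (2.511²/9.81)^(1/3) = 0.863 m.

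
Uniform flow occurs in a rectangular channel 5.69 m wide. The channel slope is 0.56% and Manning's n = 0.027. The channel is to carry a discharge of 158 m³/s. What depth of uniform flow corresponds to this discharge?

Manning's equation rearranged: A R^(2/3) = nQ / (1·√S) = 0.027 × 158 / (√0.0056) = 57.01.
Trying y = 4.74 m: A R^(2/3) = 39.58 — short.
Trying y = 7.85 m: A R^(2/3) = 72.97 — over.
Trying y = 6.38 m: A R^(2/3) = 57 — matches.

y_n = 6.38 m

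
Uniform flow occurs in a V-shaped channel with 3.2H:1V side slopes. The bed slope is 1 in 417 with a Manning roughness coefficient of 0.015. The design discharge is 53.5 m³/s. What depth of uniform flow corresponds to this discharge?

y_n = 2.22 m

Manning's equation rearranged: A R^(2/3) = nQ / (1·√S) = 0.015 × 53.5 / (√0.002398) = 16.39.
Trying y = 1.51 m: A R^(2/3) = 5.865 — too small.
Trying y = 2.71 m: A R^(2/3) = 27.9 — too large.
Trying y = 2.22 m: A R^(2/3) = 16.39 — ≈ 16.39.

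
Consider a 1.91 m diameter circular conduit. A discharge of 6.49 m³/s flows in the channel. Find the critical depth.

y_c = 1.25 m

At critical depth, Q² T / (g A³) = 1, i.e. A³/T = Q²/g = 6.49²/9.81 = 4.294.
At y = 0.862 m: A³/T = 1.04 — too small.
At y = 1.55 m: A³/T = 10.34 — too large.
At y = 1.25 m: A³/T = 4.318 — close enough.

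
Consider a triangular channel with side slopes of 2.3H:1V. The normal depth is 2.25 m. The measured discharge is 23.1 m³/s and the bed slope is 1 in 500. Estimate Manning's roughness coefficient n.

For a triangular section with side slope z = 2.3: A = zy² = 2.3×2.25² = 11.64 m²; P = 2y√(1+z²) = 2×2.25×2.508 = 11.29 m.
Hydraulic radius R = A/P = 11.64/11.29 = 1.032 m.
Rearranging Manning's equation: n = (1/Q) A R^(2/3) S^(1/2) = (1/23.1) × 11.64 × 1.032^(2/3) × √0.002 = 0.023.

n = 0.023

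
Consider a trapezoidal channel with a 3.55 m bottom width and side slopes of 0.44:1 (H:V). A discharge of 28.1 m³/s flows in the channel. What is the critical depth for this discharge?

y_c = 1.72 m

At critical depth, Q² T / (g A³) = 1, i.e. A³/T = Q²/g = 28.1²/9.81 = 80.49.
Try y = 2.03 m: A³/T = 137.5 — high.
Try y = 1.72 m: A³/T = 80.28 — close enough.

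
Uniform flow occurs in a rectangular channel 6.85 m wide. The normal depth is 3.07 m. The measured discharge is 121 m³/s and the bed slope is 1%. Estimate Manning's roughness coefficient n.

n = 0.024

Flow area A = b·y = 6.85 × 3.07 = 21.03 m². Wetted perimeter P = b + 2y = 6.85 + 2×3.07 = 12.99 m.
Hydraulic radius R = A/P = 21.03/12.99 = 1.619 m.
Rearranging Manning's equation: n = (1/Q) A R^(2/3) S^(1/2) = (1/121) × 21.03 × 1.619^(2/3) × √0.01 = 0.024.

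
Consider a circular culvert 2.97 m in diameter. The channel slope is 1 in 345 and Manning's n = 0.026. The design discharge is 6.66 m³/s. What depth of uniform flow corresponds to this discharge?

y_n = 1.6 m

Manning's equation rearranged: A R^(2/3) = nQ / (1·√S) = 0.026 × 6.66 / (√0.002899) = 3.216.
At y = 1.25 m: A R^(2/3) = 2.1 — low.
At y = 1.95 m: A R^(2/3) = 4.359 — high.
At y = 1.6 m: A R^(2/3) = 3.217 — ≈ 3.216.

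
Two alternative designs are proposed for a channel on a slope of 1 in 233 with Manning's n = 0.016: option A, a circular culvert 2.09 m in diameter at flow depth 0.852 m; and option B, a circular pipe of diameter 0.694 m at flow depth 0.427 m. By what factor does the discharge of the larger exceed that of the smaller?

9.45

Channel A: For a circular section of diameter D = 2.09 m at depth y = 0.852 m, the central angle is θ = 2 arccos(1 − 2y/D) = 2.77 rad. Then A = (D²/8)(θ − sin θ) = 1.314 m² and P = Dθ/2 = 2.895 m. Hydraulic radius R = A/P = 1.314/2.895 = 0.454 m. Q_A = (1/0.016)·1.314·0.454^(2/3)·√0.004292 = 3.179 m³/s.
Channel B: For a circular section of diameter D = 0.694 m at depth y = 0.427 m, the central angle is θ = 2 arccos(1 − 2y/D) = 3.607 rad. Then A = (D²/8)(θ − sin θ) = 0.2442 m² and P = Dθ/2 = 1.252 m. Hydraulic radius R = A/P = 0.2442/1.252 = 0.1951 m. Q_B = (1/0.016)·0.2442·0.1951^(2/3)·√0.004292 = 0.3363 m³/s.
The larger discharge is 3.179 m³/s and the smaller is 0.3363 m³/s; the ratio is 9.45.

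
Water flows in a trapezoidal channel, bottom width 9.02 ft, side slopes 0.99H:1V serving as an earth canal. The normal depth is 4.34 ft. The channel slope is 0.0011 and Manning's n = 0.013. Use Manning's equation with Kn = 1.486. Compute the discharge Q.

Q = 427 ft³/s

With bottom width b = 9.02 ft and side slope z = 0.99: A = (b + zy)y = (9.02 + 0.99×4.34)×4.34 = 57.79 ft²; P = b + 2y√(1+z²) = 9.02 + 2×4.34×1.407 = 21.23 ft.
Hydraulic radius R = A/P = 57.79/21.23 = 2.722 ft.
Manning's equation: Q = (1.486/n) A R^(2/3) S^(1/2) = (1.486/0.013) × 57.79 × 2.722^(2/3) × 0.0011^(1/2) = 427 ft³/s.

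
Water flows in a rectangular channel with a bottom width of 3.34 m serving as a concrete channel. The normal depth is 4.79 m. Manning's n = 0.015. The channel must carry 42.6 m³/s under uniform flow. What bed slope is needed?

Flow area A = b·y = 3.34 × 4.79 = 16 m². Wetted perimeter P = b + 2y = 3.34 + 2×4.79 = 12.92 m.
Hydraulic radius R = A/P = 16/12.92 = 1.238 m.
From Manning's equation, S = [nQ / (1 A R^(2/3))]² = [0.015 × 42.6 / (1 × 16 × 1.238^(2/3))]² = 0.0012.

S = 0.0012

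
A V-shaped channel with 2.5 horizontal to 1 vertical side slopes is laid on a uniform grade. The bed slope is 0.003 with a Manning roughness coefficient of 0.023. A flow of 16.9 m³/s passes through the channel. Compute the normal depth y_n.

y_n = 1.79 m

Manning's equation rearranged: A R^(2/3) = nQ / (1·√S) = 0.023 × 16.9 / (√0.003) = 7.097.
Try y = 2.29 m: A R^(2/3) = 13.66 — high.
Try y = 1.34 m: A R^(2/3) = 3.271 — low.
Try y = 1.79 m: A R^(2/3) = 7.08 — close enough.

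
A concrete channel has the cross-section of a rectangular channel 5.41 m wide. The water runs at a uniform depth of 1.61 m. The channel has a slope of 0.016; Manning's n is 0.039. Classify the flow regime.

Flow area A = b·y = 5.41 × 1.61 = 8.71 m². Wetted perimeter P = b + 2y = 5.41 + 2×1.61 = 8.63 m.
Hydraulic radius R = A/P = 8.71/8.63 = 1.009 m.
V = (1/n) R^(2/3) √S = (1/0.039) × 1.009^(2/3) × √0.016 = 3.263 m/s. Hydraulic depth D_h = A/T = 8.71/5.41 = 1.61 m.
Froude number Fr = V/√(g·D_h) = 3.263/√(9.81×1.61) = 0.821, which is less than 1, so the flow is subcritical.

subcritical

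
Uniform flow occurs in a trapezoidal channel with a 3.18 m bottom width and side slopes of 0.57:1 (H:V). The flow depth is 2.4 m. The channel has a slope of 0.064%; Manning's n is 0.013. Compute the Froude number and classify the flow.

subcritical

With bottom width b = 3.18 m and side slope z = 0.57: A = (b + zy)y = (3.18 + 0.57×2.4)×2.4 = 10.92 m²; P = b + 2y√(1+z²) = 3.18 + 2×2.4×1.151 = 8.705 m.
Hydraulic radius R = A/P = 10.92/8.705 = 1.254 m.
V = (1/n) R^(2/3) √S = (1/0.013) × 1.254^(2/3) × √0.00064 = 2.263 m/s. Hydraulic depth D_h = A/T = 10.92/5.916 = 1.845 m.
Froude number Fr = V/√(g·D_h) = 2.263/√(9.81×1.845) = 0.532, which is less than 1, so the flow is subcritical.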